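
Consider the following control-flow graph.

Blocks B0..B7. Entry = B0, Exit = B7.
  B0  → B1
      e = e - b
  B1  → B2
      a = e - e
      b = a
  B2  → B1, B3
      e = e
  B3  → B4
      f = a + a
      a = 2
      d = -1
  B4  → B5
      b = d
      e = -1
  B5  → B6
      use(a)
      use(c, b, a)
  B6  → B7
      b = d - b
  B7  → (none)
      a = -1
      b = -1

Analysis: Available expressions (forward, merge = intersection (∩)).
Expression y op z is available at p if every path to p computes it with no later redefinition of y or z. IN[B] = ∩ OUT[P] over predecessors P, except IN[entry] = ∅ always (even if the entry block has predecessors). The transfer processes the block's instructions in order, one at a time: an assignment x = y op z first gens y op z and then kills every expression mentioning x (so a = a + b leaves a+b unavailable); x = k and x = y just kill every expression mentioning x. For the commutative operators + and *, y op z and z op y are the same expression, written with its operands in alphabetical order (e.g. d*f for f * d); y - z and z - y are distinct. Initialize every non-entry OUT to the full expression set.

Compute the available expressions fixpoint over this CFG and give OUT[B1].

Answer: {e-e}

Working:
Fixpoint table:
  B0:   IN={}   OUT={}
  B1:   IN={}   OUT={e-e}
  B2:   IN={e-e}   OUT={}
  B3:   IN={}   OUT={}
  B4:   IN={}   OUT={}
  B5:   IN={}   OUT={}
  B6:   IN={}   OUT={}
  B7:   IN={}   OUT={}

Merge at B1: IN[B1] = OUT[B0] ∩ OUT[B2] = {}
Applying B1's transfer function to that IN value gives OUT[B1] (row B1 above).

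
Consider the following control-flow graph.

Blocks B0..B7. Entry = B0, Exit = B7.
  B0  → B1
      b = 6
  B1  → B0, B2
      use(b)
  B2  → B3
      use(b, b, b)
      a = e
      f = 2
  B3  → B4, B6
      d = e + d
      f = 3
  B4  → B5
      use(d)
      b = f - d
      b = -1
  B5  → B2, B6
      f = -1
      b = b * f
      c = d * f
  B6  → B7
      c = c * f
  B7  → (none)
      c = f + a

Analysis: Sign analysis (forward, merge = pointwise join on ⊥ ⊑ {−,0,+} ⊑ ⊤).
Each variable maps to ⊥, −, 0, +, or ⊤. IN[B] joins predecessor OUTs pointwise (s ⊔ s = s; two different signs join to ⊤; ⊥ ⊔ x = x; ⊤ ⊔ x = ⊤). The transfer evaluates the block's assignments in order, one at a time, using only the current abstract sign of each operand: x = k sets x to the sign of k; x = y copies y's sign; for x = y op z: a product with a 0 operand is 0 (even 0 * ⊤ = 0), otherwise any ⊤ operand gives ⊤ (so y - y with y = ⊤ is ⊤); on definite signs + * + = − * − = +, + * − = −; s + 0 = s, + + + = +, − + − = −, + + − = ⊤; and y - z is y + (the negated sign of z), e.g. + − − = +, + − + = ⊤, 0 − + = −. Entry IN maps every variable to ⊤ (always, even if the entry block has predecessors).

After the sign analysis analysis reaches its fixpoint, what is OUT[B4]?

Answer: {a: ⊤, b: -, c: ⊤, d: ⊤, e: ⊤, f: +}

Trace:
Fixpoint table:
  B0: | IN=(all ⊤) | OUT={b:+; rest ⊤}
  B1: | IN={b:+; rest ⊤} | OUT={b:+; rest ⊤}
  B2: | IN={b:+; rest ⊤} | OUT={b:+, f:+; rest ⊤}
  B3: | IN={b:+, f:+; rest ⊤} | OUT={b:+, f:+; rest ⊤}
  B4: | IN={b:+, f:+; rest ⊤} | OUT={b:-, f:+; rest ⊤}
  B5: | IN={b:-, f:+; rest ⊤} | OUT={b:+, f:-; rest ⊤}
  B6: | IN={b:+; rest ⊤} | OUT={b:+; rest ⊤}
  B7: | IN={b:+; rest ⊤} | OUT={b:+; rest ⊤}

Merge at B4: IN[B4] = OUT[B3] = {a: ⊤, b: +, c: ⊤, d: ⊤, e: ⊤, f: +}
Applying B4's transfer function to that IN value gives OUT[B4] (row B4 above).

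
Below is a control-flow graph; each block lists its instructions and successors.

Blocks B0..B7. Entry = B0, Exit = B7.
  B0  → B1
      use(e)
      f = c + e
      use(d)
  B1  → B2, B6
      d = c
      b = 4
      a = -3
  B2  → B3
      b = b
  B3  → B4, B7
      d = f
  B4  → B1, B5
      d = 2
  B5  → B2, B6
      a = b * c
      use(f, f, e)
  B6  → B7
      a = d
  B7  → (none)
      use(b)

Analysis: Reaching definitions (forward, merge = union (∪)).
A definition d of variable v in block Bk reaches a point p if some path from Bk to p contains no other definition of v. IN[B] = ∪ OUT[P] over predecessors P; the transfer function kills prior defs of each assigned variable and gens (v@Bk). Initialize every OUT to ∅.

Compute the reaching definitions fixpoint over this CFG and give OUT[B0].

Answer: {f@B0}

Working:
Converged values:
  B0:  IN={}  OUT={f@B0}
  B1:  IN={a@B1, a@B5, b@B2, d@B4, f@B0}  OUT={a@B1, b@B1, d@B1, f@B0}
  B2:  IN={a@B1, a@B5, b@B1, b@B2, d@B1, d@B4, f@B0}  OUT={a@B1, a@B5, b@B2, d@B1, d@B4, f@B0}
  B3:  IN={a@B1, a@B5, b@B2, d@B1, d@B4, f@B0}  OUT={a@B1, a@B5, b@B2, d@B3, f@B0}
  B4:  IN={a@B1, a@B5, b@B2, d@B3, f@B0}  OUT={a@B1, a@B5, b@B2, d@B4, f@B0}
  B5:  IN={a@B1, a@B5, b@B2, d@B4, f@B0}  OUT={a@B5, b@B2, d@B4, f@B0}
  B6:  IN={a@B1, a@B5, b@B1, b@B2, d@B1, d@B4, f@B0}  OUT={a@B6, b@B1, b@B2, d@B1, d@B4, f@B0}
  B7:  IN={a@B1, a@B5, a@B6, b@B1, b@B2, d@B1, d@B3, d@B4, f@B0}  OUT={a@B1, a@B5, a@B6, b@B1, b@B2, d@B1, d@B3, d@B4, f@B0}

B0 is the boundary node: IN[B0] = {}
Applying B0's transfer function to that IN value gives OUT[B0] (row B0 above).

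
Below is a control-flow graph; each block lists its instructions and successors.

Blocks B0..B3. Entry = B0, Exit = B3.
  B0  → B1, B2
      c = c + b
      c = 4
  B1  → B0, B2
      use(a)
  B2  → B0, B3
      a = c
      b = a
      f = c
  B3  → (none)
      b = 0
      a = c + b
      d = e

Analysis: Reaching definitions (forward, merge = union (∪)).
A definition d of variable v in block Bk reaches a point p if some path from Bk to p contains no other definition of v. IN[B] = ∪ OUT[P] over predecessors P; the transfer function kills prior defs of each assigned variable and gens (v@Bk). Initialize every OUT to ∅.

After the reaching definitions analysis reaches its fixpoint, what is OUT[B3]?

Answer: {a@B3, b@B3, c@B0, d@B3, f@B2}

Working:
Converged values:
  B0:  IN={a@B2, b@B2, c@B0, f@B2}  OUT={a@B2, b@B2, c@B0, f@B2}
  B1:  IN={a@B2, b@B2, c@B0, f@B2}  OUT={a@B2, b@B2, c@B0, f@B2}
  B2:  IN={a@B2, b@B2, c@B0, f@B2}  OUT={a@B2, b@B2, c@B0, f@B2}
  B3:  IN={a@B2, b@B2, c@B0, f@B2}  OUT={a@B3, b@B3, c@B0, d@B3, f@B2}

Merge at B3: IN[B3] = OUT[B2] = {a@B2, b@B2, c@B0, f@B2}
Applying B3's transfer function to that IN value gives OUT[B3] (row B3 above).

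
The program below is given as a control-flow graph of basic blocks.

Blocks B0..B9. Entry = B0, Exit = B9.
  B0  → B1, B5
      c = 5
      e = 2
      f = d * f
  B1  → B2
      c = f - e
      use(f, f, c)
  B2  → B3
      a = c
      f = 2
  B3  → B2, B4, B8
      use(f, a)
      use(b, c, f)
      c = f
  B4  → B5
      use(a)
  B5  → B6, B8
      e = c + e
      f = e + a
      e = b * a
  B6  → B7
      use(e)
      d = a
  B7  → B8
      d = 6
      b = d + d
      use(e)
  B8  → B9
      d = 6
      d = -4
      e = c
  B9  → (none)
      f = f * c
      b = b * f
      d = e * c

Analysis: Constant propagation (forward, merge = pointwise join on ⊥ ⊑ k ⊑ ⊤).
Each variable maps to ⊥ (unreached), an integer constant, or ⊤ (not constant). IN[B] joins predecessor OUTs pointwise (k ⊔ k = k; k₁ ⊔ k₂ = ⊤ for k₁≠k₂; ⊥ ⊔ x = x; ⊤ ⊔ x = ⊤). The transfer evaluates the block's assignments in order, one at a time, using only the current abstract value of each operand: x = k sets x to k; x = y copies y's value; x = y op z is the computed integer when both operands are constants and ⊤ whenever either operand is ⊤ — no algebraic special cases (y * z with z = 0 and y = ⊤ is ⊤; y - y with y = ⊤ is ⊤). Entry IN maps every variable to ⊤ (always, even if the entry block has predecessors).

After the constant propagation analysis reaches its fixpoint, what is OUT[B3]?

Per-block solution:
  B0: | IN=(all ⊤) | OUT={c:5, e:2; rest ⊤}
  B1: | IN={c:5, e:2; rest ⊤} | OUT={e:2; rest ⊤}
  B2: | IN={e:2; rest ⊤} | OUT={e:2, f:2; rest ⊤}
  B3: | IN={e:2, f:2; rest ⊤} | OUT={c:2, e:2, f:2; rest ⊤}
  B4: | IN={c:2, e:2, f:2; rest ⊤} | OUT={c:2, e:2, f:2; rest ⊤}
  B5: | IN={e:2; rest ⊤} | OUT=(all ⊤)
  B6: | IN=(all ⊤) | OUT=(all ⊤)
  B7: | IN=(all ⊤) | OUT={b:12, d:6; rest ⊤}
  B8: | IN=(all ⊤) | OUT={d:-4; rest ⊤}
  B9: | IN={d:-4; rest ⊤} | OUT=(all ⊤)

Merge at B3: IN[B3] = OUT[B2] = {a: ⊤, b: ⊤, c: ⊤, d: ⊤, e: 2, f: 2}
Applying B3's transfer function to that IN value gives OUT[B3] (row B3 above).

Answer: {a: ⊤, b: ⊤, c: 2, d: ⊤, e: 2, f: 2}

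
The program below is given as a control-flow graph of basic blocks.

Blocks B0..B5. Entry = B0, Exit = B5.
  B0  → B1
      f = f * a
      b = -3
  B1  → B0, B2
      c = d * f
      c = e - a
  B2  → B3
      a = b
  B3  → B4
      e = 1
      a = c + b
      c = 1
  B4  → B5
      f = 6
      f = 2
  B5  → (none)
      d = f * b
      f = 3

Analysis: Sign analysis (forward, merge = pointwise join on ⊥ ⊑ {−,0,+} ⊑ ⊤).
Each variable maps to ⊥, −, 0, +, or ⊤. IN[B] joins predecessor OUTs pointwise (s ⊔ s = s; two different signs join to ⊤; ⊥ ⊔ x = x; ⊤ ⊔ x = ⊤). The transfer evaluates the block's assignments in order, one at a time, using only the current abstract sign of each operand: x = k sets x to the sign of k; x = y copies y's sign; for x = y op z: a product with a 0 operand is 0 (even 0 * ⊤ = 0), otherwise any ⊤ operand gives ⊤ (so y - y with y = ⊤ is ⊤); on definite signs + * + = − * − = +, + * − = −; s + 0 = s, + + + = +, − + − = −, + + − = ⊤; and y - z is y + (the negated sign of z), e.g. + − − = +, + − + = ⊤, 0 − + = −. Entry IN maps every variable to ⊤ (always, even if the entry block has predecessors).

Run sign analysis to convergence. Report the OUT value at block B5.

Answer: {a: ⊤, b: -, c: +, d: -, e: +, f: +}

Derivation:
Converged values:
  B0: | IN=(all ⊤) | OUT={b:-; rest ⊤}
  B1: | IN={b:-; rest ⊤} | OUT={b:-; rest ⊤}
  B2: | IN={b:-; rest ⊤} | OUT={a:-, b:-; rest ⊤}
  B3: | IN={a:-, b:-; rest ⊤} | OUT={b:-, c:+, e:+; rest ⊤}
  B4: | IN={b:-, c:+, e:+; rest ⊤} | OUT={b:-, c:+, e:+, f:+; rest ⊤}
  B5: | IN={b:-, c:+, e:+, f:+; rest ⊤} | OUT={b:-, c:+, d:-, e:+, f:+; rest ⊤}

Merge at B5: IN[B5] = OUT[B4] = {a: ⊤, b: -, c: +, d: ⊤, e: +, f: +}
Applying B5's transfer function to that IN value gives OUT[B5] (row B5 above).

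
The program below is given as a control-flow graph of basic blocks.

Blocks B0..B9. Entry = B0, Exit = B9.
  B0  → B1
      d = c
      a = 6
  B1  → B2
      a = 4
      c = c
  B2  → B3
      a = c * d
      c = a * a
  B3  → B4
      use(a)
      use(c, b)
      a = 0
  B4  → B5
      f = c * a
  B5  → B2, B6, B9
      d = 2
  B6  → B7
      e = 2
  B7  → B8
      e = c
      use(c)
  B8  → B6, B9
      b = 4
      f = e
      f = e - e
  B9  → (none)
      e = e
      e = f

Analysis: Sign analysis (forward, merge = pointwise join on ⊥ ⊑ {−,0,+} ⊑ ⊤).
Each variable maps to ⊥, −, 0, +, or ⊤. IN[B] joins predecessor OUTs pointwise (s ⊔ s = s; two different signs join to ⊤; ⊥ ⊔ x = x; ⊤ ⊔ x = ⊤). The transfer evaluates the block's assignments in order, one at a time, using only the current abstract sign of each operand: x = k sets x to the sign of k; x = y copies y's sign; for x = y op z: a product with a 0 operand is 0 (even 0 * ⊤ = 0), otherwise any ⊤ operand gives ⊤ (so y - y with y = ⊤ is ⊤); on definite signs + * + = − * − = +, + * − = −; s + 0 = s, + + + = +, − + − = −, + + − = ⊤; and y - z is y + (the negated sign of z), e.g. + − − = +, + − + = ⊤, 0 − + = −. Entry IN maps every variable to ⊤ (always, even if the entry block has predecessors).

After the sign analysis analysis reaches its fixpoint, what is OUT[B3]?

Per-block solution:
  B0:  IN=(all ⊤)  OUT={a:+; rest ⊤}
  B1:  IN={a:+; rest ⊤}  OUT={a:+; rest ⊤}
  B2:  IN=(all ⊤)  OUT=(all ⊤)
  B3:  IN=(all ⊤)  OUT={a:0; rest ⊤}
  B4:  IN={a:0; rest ⊤}  OUT={a:0, f:0; rest ⊤}
  B5:  IN={a:0, f:0; rest ⊤}  OUT={a:0, d:+, f:0; rest ⊤}
  B6:  IN={a:0, d:+; rest ⊤}  OUT={a:0, d:+, e:+; rest ⊤}
  B7:  IN={a:0, d:+, e:+; rest ⊤}  OUT={a:0, d:+; rest ⊤}
  B8:  IN={a:0, d:+; rest ⊤}  OUT={a:0, b:+, d:+; rest ⊤}
  B9:  IN={a:0, d:+; rest ⊤}  OUT={a:0, d:+; rest ⊤}

Merge at B3: IN[B3] = OUT[B2] = {a: ⊤, b: ⊤, c: ⊤, d: ⊤, e: ⊤, f: ⊤}
Applying B3's transfer function to that IN value gives OUT[B3] (row B3 above).

Answer: {a: 0, b: ⊤, c: ⊤, d: ⊤, e: ⊤, f: ⊤}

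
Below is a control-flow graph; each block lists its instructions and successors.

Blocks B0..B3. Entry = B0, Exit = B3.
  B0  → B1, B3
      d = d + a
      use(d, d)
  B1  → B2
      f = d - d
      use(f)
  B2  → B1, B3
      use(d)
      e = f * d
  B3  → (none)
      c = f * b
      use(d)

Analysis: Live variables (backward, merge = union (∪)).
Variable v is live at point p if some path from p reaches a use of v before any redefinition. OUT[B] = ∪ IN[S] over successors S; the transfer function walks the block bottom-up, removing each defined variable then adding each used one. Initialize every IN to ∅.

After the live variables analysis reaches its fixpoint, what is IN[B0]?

Fixpoint table:
  B0:  IN={a, b, d, f}  OUT={b, d, f}
  B1:  IN={b, d}  OUT={b, d, f}
  B2:  IN={b, d, f}  OUT={b, d, f}
  B3:  IN={b, d, f}  OUT={}

Merge at B0: OUT[B0] = IN[B1] ⊔ IN[B3] = {b, d, f}
Applying B0's transfer function to that OUT value gives IN[B0] (row B0 above).

Answer: {a, b, d, f}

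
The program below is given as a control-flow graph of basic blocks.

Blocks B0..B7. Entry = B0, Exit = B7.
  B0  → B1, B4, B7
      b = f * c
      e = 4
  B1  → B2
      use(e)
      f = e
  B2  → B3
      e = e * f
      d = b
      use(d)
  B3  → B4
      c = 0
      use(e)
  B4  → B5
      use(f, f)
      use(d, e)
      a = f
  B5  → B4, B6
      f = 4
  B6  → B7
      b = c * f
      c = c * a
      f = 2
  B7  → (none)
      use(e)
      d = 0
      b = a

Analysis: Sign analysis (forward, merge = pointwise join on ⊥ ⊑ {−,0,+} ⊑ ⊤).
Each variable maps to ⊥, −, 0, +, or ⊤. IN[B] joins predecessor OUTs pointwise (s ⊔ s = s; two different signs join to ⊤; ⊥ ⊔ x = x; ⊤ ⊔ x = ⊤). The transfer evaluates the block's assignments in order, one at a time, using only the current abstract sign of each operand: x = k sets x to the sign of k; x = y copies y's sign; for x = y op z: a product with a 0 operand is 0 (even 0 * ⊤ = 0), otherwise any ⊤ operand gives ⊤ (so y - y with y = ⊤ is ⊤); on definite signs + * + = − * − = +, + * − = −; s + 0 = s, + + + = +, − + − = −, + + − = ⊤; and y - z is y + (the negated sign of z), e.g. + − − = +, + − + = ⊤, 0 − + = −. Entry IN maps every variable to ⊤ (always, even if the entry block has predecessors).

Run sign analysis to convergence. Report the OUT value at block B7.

Answer: {a: ⊤, b: ⊤, c: ⊤, d: 0, e: +, f: ⊤}

Derivation:
Per-block solution:
  B0:  IN=(all ⊤)  OUT={e:+; rest ⊤}
  B1:  IN={e:+; rest ⊤}  OUT={e:+, f:+; rest ⊤}
  B2:  IN={e:+, f:+; rest ⊤}  OUT={e:+, f:+; rest ⊤}
  B3:  IN={e:+, f:+; rest ⊤}  OUT={c:0, e:+, f:+; rest ⊤}
  B4:  IN={e:+; rest ⊤}  OUT={e:+; rest ⊤}
  B5:  IN={e:+; rest ⊤}  OUT={e:+, f:+; rest ⊤}
  B6:  IN={e:+, f:+; rest ⊤}  OUT={e:+, f:+; rest ⊤}
  B7:  IN={e:+; rest ⊤}  OUT={d:0, e:+; rest ⊤}

Merge at B7: IN[B7] = OUT[B0] ⊔ OUT[B6] = {a: ⊤, b: ⊤, c: ⊤, d: ⊤, e: +, f: ⊤}
Applying B7's transfer function to that IN value gives OUT[B7] (row B7 above).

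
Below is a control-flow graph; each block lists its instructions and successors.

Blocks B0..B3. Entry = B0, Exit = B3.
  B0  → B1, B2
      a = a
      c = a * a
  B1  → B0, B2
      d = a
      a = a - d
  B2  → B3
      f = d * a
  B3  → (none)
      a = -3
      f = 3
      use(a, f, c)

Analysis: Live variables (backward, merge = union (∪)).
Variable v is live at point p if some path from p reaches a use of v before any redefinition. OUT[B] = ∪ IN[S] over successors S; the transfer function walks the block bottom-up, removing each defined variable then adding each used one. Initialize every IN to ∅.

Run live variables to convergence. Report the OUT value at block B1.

Fixpoint table:
  B0: | IN={a, d} | OUT={a, c, d}
  B1: | IN={a, c} | OUT={a, c, d}
  B2: | IN={a, c, d} | OUT={c}
  B3: | IN={c} | OUT={}

Merge at B1: OUT[B1] = IN[B0] ⊔ IN[B2] = {a, c, d}

Answer: {a, c, d}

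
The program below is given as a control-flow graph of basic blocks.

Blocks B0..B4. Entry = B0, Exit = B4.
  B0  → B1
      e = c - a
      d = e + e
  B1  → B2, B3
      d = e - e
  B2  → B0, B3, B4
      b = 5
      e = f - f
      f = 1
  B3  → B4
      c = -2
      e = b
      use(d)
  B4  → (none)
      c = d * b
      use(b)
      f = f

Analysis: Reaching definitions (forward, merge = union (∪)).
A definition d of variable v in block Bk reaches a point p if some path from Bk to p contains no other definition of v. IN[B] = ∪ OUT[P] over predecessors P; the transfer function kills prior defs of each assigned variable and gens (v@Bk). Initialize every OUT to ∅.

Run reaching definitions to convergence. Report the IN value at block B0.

Converged values:
  B0: | IN={b@B2, d@B1, e@B2, f@B2} | OUT={b@B2, d@B0, e@B0, f@B2}
  B1: | IN={b@B2, d@B0, e@B0, f@B2} | OUT={b@B2, d@B1, e@B0, f@B2}
  B2: | IN={b@B2, d@B1, e@B0, f@B2} | OUT={b@B2, d@B1, e@B2, f@B2}
  B3: | IN={b@B2, d@B1, e@B0, e@B2, f@B2} | OUT={b@B2, c@B3, d@B1, e@B3, f@B2}
  B4: | IN={b@B2, c@B3, d@B1, e@B2, e@B3, f@B2} | OUT={b@B2, c@B4, d@B1, e@B2, e@B3, f@B4}

Merge at B0 (entry node, so the boundary value {} is joined with the incoming edge(s)): IN[B0] = {} ⊔ OUT[B2] = {b@B2, d@B1, e@B2, f@B2}

Answer: {b@B2, d@B1, e@B2, f@B2}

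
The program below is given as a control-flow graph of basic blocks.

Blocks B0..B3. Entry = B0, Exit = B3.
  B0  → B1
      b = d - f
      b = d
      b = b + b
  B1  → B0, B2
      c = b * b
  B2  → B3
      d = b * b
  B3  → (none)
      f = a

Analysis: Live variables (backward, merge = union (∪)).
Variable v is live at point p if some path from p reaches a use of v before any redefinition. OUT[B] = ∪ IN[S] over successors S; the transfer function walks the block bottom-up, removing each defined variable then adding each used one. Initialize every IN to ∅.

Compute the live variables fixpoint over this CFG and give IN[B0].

Answer: {a, d, f}

Working:
Per-block solution:
  B0:  IN={a, d, f}  OUT={a, b, d, f}
  B1:  IN={a, b, d, f}  OUT={a, b, d, f}
  B2:  IN={a, b}  OUT={a}
  B3:  IN={a}  OUT={}

Merge at B0: OUT[B0] = IN[B1] = {a, b, d, f}
Applying B0's transfer function to that OUT value gives IN[B0] (row B0 above).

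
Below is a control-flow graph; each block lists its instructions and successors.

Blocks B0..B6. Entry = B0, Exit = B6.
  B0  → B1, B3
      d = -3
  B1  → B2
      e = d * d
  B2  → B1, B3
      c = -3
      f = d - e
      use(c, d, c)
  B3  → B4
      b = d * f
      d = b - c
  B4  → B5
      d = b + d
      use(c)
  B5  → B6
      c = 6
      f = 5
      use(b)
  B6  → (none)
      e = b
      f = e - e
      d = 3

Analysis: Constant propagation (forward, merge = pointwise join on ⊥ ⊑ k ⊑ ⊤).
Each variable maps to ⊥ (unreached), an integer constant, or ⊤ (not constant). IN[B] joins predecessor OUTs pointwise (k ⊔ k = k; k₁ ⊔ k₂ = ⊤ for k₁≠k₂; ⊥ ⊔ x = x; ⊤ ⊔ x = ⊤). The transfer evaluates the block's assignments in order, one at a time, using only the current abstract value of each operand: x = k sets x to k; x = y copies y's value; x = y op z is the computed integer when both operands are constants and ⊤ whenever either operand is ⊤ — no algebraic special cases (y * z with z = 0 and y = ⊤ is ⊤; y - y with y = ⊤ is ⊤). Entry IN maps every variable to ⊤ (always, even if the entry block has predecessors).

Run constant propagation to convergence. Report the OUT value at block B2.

Per-block solution:
  B0: | IN=(all ⊤) | OUT={d:-3; rest ⊤}
  B1: | IN={d:-3; rest ⊤} | OUT={d:-3, e:9; rest ⊤}
  B2: | IN={d:-3, e:9; rest ⊤} | OUT={c:-3, d:-3, e:9, f:-12; rest ⊤}
  B3: | IN={d:-3; rest ⊤} | OUT=(all ⊤)
  B4: | IN=(all ⊤) | OUT=(all ⊤)
  B5: | IN=(all ⊤) | OUT={c:6, f:5; rest ⊤}
  B6: | IN={c:6, f:5; rest ⊤} | OUT={c:6, d:3; rest ⊤}

Merge at B2: IN[B2] = OUT[B1] = {a: ⊤, b: ⊤, c: ⊤, d: -3, e: 9, f: ⊤}
Applying B2's transfer function to that IN value gives OUT[B2] (row B2 above).

Answer: {a: ⊤, b: ⊤, c: -3, d: -3, e: 9, f: -12}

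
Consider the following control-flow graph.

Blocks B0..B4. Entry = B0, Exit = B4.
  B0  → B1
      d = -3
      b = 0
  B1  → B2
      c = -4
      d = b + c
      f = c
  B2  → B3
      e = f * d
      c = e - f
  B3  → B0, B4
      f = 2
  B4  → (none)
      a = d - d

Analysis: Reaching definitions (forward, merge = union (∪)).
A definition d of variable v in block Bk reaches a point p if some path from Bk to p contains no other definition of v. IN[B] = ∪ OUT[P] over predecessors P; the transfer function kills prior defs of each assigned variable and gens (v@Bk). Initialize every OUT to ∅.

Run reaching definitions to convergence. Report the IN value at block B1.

Answer: {b@B0, c@B2, d@B0, e@B2, f@B3}

Derivation:
Per-block solution:
  B0:  IN={b@B0, c@B2, d@B1, e@B2, f@B3}  OUT={b@B0, c@B2, d@B0, e@B2, f@B3}
  B1:  IN={b@B0, c@B2, d@B0, e@B2, f@B3}  OUT={b@B0, c@B1, d@B1, e@B2, f@B1}
  B2:  IN={b@B0, c@B1, d@B1, e@B2, f@B1}  OUT={b@B0, c@B2, d@B1, e@B2, f@B1}
  B3:  IN={b@B0, c@B2, d@B1, e@B2, f@B1}  OUT={b@B0, c@B2, d@B1, e@B2, f@B3}
  B4:  IN={b@B0, c@B2, d@B1, e@B2, f@B3}  OUT={a@B4, b@B0, c@B2, d@B1, e@B2, f@B3}

Merge at B1: IN[B1] = OUT[B0] = {b@B0, c@B2, d@B0, e@B2, f@B3}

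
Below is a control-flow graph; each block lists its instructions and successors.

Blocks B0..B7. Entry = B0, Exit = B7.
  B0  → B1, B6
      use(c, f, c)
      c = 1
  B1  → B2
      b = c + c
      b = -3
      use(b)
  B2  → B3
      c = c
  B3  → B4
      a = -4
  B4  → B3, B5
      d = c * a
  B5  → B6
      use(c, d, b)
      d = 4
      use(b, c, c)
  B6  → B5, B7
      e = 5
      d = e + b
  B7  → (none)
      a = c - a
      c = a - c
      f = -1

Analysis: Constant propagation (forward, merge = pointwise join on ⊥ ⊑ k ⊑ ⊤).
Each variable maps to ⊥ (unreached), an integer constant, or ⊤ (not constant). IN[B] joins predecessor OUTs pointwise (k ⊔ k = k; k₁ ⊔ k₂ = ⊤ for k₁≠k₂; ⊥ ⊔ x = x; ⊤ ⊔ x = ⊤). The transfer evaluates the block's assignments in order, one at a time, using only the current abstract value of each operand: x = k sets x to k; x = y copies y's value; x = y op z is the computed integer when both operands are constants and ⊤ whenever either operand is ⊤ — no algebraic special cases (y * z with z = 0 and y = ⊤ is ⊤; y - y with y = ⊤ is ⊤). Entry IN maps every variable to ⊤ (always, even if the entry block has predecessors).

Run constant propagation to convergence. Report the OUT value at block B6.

Converged values:
  B0:   IN=(all ⊤)   OUT={c:1; rest ⊤}
  B1:   IN={c:1; rest ⊤}   OUT={b:-3, c:1; rest ⊤}
  B2:   IN={b:-3, c:1; rest ⊤}   OUT={b:-3, c:1; rest ⊤}
  B3:   IN={b:-3, c:1; rest ⊤}   OUT={a:-4, b:-3, c:1; rest ⊤}
  B4:   IN={a:-4, b:-3, c:1; rest ⊤}   OUT={a:-4, b:-3, c:1, d:-4; rest ⊤}
  B5:   IN={c:1; rest ⊤}   OUT={c:1, d:4; rest ⊤}
  B6:   IN={c:1; rest ⊤}   OUT={c:1, e:5; rest ⊤}
  B7:   IN={c:1, e:5; rest ⊤}   OUT={e:5, f:-1; rest ⊤}

Merge at B6: IN[B6] = OUT[B0] ⊔ OUT[B5] = {a: ⊤, b: ⊤, c: 1, d: ⊤, e: ⊤, f: ⊤}
Applying B6's transfer function to that IN value gives OUT[B6] (row B6 above).

Answer: {a: ⊤, b: ⊤, c: 1, d: ⊤, e: 5, f: ⊤}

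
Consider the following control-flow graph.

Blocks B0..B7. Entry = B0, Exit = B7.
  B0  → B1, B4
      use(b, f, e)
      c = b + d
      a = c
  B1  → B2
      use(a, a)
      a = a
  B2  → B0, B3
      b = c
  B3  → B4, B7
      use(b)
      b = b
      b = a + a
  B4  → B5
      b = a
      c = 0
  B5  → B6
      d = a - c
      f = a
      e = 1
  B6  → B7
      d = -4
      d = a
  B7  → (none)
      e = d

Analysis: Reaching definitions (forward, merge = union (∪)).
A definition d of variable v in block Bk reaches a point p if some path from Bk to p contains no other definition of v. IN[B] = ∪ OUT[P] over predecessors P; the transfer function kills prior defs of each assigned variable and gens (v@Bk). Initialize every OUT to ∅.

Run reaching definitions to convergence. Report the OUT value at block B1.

Answer: {a@B1, b@B2, c@B0}

Working:
Fixpoint table:
  B0:  IN={a@B1, b@B2, c@B0}  OUT={a@B0, b@B2, c@B0}
  B1:  IN={a@B0, b@B2, c@B0}  OUT={a@B1, b@B2, c@B0}
  B2:  IN={a@B1, b@B2, c@B0}  OUT={a@B1, b@B2, c@B0}
  B3:  IN={a@B1, b@B2, c@B0}  OUT={a@B1, b@B3, c@B0}
  B4:  IN={a@B0, a@B1, b@B2, b@B3, c@B0}  OUT={a@B0, a@B1, b@B4, c@B4}
  B5:  IN={a@B0, a@B1, b@B4, c@B4}  OUT={a@B0, a@B1, b@B4, c@B4, d@B5, e@B5, f@B5}
  B6:  IN={a@B0, a@B1, b@B4, c@B4, d@B5, e@B5, f@B5}  OUT={a@B0, a@B1, b@B4, c@B4, d@B6, e@B5, f@B5}
  B7:  IN={a@B0, a@B1, b@B3, b@B4, c@B0, c@B4, d@B6, e@B5, f@B5}  OUT={a@B0, a@B1, b@B3, b@B4, c@B0, c@B4, d@B6, e@B7, f@B5}

Merge at B1: IN[B1] = OUT[B0] = {a@B0, b@B2, c@B0}
Applying B1's transfer function to that IN value gives OUT[B1] (row B1 above).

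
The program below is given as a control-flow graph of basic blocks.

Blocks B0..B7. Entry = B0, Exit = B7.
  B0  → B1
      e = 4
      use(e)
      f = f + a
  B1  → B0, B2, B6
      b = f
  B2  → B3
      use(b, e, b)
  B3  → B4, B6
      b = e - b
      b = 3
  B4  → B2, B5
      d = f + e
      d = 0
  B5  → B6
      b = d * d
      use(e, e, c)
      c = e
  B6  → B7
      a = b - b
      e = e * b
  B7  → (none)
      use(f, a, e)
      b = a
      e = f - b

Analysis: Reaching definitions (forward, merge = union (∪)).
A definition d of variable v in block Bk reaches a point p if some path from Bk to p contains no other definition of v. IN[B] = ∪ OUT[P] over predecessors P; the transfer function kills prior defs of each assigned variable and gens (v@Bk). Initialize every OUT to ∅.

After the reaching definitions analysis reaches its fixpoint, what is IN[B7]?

Answer: {a@B6, b@B1, b@B3, b@B5, c@B5, d@B4, e@B6, f@B0}

Derivation:
Fixpoint table:
  B0: | IN={b@B1, e@B0, f@B0} | OUT={b@B1, e@B0, f@B0}
  B1: | IN={b@B1, e@B0, f@B0} | OUT={b@B1, e@B0, f@B0}
  B2: | IN={b@B1, b@B3, d@B4, e@B0, f@B0} | OUT={b@B1, b@B3, d@B4, e@B0, f@B0}
  B3: | IN={b@B1, b@B3, d@B4, e@B0, f@B0} | OUT={b@B3, d@B4, e@B0, f@B0}
  B4: | IN={b@B3, d@B4, e@B0, f@B0} | OUT={b@B3, d@B4, e@B0, f@B0}
  B5: | IN={b@B3, d@B4, e@B0, f@B0} | OUT={b@B5, c@B5, d@B4, e@B0, f@B0}
  B6: | IN={b@B1, b@B3, b@B5, c@B5, d@B4, e@B0, f@B0} | OUT={a@B6, b@B1, b@B3, b@B5, c@B5, d@B4, e@B6, f@B0}
  B7: | IN={a@B6, b@B1, b@B3, b@B5, c@B5, d@B4, e@B6, f@B0} | OUT={a@B6, b@B7, c@B5, d@B4, e@B7, f@B0}

Merge at B7: IN[B7] = OUT[B6] = {a@B6, b@B1, b@B3, b@B5, c@B5, d@B4, e@B6, f@B0}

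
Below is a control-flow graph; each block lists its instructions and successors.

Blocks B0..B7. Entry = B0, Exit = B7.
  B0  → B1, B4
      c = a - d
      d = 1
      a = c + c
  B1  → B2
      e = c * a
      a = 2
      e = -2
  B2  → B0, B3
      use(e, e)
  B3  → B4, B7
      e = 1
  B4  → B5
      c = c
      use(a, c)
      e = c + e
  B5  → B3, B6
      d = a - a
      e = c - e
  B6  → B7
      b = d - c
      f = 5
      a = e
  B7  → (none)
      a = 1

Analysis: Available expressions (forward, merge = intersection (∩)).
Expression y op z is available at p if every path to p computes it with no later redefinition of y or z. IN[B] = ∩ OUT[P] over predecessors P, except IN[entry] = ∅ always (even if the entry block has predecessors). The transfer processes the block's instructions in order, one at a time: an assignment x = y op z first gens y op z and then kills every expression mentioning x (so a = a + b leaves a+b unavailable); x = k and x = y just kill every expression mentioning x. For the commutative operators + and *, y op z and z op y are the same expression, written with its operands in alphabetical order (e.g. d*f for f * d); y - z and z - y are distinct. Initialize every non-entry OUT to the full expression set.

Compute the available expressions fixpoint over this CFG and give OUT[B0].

Fixpoint table:
  B0:  IN={}  OUT={c+c}
  B1:  IN={c+c}  OUT={c+c}
  B2:  IN={c+c}  OUT={c+c}
  B3:  IN={}  OUT={}
  B4:  IN={}  OUT={}
  B5:  IN={}  OUT={a-a}
  B6:  IN={a-a}  OUT={d-c}
  B7:  IN={}  OUT={}

Merge at B0 (entry node, so the boundary value {} is joined with the incoming edge(s)): IN[B0] = {} ∩ OUT[B2] = {}
Applying B0's transfer function to that IN value gives OUT[B0] (row B0 above).

Answer: {c+c}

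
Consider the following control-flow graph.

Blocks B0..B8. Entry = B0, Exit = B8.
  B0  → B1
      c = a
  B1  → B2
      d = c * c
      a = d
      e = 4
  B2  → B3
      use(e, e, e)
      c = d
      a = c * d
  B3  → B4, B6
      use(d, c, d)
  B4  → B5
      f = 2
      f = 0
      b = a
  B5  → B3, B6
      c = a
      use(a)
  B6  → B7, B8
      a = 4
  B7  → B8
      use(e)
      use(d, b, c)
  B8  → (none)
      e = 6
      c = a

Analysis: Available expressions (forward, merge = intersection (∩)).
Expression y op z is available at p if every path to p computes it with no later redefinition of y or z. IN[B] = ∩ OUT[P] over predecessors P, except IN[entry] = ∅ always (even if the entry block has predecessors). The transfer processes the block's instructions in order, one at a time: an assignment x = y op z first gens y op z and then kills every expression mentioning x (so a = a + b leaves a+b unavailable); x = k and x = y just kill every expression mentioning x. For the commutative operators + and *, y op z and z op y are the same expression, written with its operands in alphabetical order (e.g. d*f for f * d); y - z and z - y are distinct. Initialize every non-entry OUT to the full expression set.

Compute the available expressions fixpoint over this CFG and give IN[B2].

Per-block solution:
  B0:  IN={}  OUT={}
  B1:  IN={}  OUT={c*c}
  B2:  IN={c*c}  OUT={c*d}
  B3:  IN={}  OUT={}
  B4:  IN={}  OUT={}
  B5:  IN={}  OUT={}
  B6:  IN={}  OUT={}
  B7:  IN={}  OUT={}
  B8:  IN={}  OUT={}

Merge at B2: IN[B2] = OUT[B1] = {c*c}

Answer: {c*c}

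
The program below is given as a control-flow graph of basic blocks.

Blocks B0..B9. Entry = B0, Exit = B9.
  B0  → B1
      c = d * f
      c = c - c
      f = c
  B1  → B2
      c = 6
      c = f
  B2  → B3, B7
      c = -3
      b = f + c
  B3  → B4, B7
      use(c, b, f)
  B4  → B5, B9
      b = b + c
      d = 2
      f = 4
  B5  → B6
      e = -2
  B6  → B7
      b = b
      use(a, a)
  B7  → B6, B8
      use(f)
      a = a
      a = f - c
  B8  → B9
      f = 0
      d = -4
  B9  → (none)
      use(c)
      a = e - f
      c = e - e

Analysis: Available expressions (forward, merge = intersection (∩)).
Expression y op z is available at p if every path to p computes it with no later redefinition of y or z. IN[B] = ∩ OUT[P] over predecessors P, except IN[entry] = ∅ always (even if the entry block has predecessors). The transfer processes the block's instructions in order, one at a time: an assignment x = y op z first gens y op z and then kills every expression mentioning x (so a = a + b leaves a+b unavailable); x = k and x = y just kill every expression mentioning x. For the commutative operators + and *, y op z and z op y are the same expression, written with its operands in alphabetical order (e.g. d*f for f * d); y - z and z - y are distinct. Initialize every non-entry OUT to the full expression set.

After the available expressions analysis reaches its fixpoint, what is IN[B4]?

Answer: {c+f}

Working:
Fixpoint table:
  B0:   IN={}   OUT={}
  B1:   IN={}   OUT={}
  B2:   IN={}   OUT={c+f}
  B3:   IN={c+f}   OUT={c+f}
  B4:   IN={c+f}   OUT={}
  B5:   IN={}   OUT={}
  B6:   IN={}   OUT={}
  B7:   IN={}   OUT={f-c}
  B8:   IN={f-c}   OUT={}
  B9:   IN={}   OUT={e-e, e-f}

Merge at B4: IN[B4] = OUT[B3] = {c+f}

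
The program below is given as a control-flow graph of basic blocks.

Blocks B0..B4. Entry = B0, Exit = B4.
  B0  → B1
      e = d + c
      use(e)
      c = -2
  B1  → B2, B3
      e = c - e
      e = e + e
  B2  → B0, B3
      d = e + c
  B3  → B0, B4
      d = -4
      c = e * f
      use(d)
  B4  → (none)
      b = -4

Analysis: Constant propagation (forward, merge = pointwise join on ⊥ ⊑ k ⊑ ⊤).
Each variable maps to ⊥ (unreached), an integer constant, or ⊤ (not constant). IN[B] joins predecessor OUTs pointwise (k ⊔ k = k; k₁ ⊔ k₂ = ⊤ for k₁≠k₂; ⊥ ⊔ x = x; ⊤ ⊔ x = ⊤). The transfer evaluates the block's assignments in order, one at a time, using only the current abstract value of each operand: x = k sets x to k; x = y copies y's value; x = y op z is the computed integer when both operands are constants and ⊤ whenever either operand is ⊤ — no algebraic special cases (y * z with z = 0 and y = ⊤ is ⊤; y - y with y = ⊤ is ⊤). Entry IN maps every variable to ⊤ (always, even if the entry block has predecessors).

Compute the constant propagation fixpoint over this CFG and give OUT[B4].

Answer: {a: ⊤, b: -4, c: ⊤, d: -4, e: ⊤, f: ⊤}

Derivation:
Converged values:
  B0: | IN=(all ⊤) | OUT={c:-2; rest ⊤}
  B1: | IN={c:-2; rest ⊤} | OUT={c:-2; rest ⊤}
  B2: | IN={c:-2; rest ⊤} | OUT={c:-2; rest ⊤}
  B3: | IN={c:-2; rest ⊤} | OUT={d:-4; rest ⊤}
  B4: | IN={d:-4; rest ⊤} | OUT={b:-4, d:-4; rest ⊤}

Merge at B4: IN[B4] = OUT[B3] = {a: ⊤, b: ⊤, c: ⊤, d: -4, e: ⊤, f: ⊤}
Applying B4's transfer function to that IN value gives OUT[B4] (row B4 above).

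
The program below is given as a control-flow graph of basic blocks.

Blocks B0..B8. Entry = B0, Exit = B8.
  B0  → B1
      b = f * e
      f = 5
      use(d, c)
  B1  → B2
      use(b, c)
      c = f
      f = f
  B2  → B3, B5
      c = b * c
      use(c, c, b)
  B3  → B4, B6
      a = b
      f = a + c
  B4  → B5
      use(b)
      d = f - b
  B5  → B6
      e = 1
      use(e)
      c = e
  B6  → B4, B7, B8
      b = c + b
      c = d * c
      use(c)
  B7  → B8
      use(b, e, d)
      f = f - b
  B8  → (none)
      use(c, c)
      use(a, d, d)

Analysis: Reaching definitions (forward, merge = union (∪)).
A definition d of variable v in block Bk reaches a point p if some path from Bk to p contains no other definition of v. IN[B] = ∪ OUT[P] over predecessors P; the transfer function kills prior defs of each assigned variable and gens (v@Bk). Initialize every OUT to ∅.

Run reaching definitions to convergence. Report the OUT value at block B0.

Answer: {b@B0, f@B0}

Working:
Converged values:
  B0:  IN={}  OUT={b@B0, f@B0}
  B1:  IN={b@B0, f@B0}  OUT={b@B0, c@B1, f@B1}
  B2:  IN={b@B0, c@B1, f@B1}  OUT={b@B0, c@B2, f@B1}
  B3:  IN={b@B0, c@B2, f@B1}  OUT={a@B3, b@B0, c@B2, f@B3}
  B4:  IN={a@B3, b@B0, b@B6, c@B2, c@B6, d@B4, e@B5, f@B1, f@B3}  OUT={a@B3, b@B0, b@B6, c@B2, c@B6, d@B4, e@B5, f@B1, f@B3}
  B5:  IN={a@B3, b@B0, b@B6, c@B2, c@B6, d@B4, e@B5, f@B1, f@B3}  OUT={a@B3, b@B0, b@B6, c@B5, d@B4, e@B5, f@B1, f@B3}
  B6:  IN={a@B3, b@B0, b@B6, c@B2, c@B5, d@B4, e@B5, f@B1, f@B3}  OUT={a@B3, b@B6, c@B6, d@B4, e@B5, f@B1, f@B3}
  B7:  IN={a@B3, b@B6, c@B6, d@B4, e@B5, f@B1, f@B3}  OUT={a@B3, b@B6, c@B6, d@B4, e@B5, f@B7}
  B8:  IN={a@B3, b@B6, c@B6, d@B4, e@B5, f@B1, f@B3, f@B7}  OUT={a@B3, b@B6, c@B6, d@B4, e@B5, f@B1, f@B3, f@B7}

B0 is the boundary node: IN[B0] = {}
Applying B0's transfer function to that IN value gives OUT[B0] (row B0 above).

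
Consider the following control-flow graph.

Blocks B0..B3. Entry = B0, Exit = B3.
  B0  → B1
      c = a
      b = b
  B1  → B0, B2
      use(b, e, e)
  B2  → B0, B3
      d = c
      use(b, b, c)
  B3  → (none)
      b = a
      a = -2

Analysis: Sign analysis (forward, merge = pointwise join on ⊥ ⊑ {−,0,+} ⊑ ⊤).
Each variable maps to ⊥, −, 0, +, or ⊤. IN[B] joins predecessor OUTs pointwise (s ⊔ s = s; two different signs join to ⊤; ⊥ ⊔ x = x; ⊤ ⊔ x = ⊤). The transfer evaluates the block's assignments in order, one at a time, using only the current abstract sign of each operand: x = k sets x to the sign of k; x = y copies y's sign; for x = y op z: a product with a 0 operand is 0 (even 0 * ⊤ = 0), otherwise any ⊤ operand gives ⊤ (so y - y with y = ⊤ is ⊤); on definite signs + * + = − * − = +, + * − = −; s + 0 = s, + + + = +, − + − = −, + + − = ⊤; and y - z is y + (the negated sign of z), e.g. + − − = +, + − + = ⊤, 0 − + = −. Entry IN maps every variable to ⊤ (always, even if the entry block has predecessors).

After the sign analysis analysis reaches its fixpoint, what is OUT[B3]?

Answer: {a: -, b: ⊤, c: ⊤, d: ⊤, e: ⊤, f: ⊤}

Working:
Fixpoint table:
  B0: | IN=(all ⊤) | OUT=(all ⊤)
  B1: | IN=(all ⊤) | OUT=(all ⊤)
  B2: | IN=(all ⊤) | OUT=(all ⊤)
  B3: | IN=(all ⊤) | OUT={a:-; rest ⊤}

Merge at B3: IN[B3] = OUT[B2] = {a: ⊤, b: ⊤, c: ⊤, d: ⊤, e: ⊤, f: ⊤}
Applying B3's transfer function to that IN value gives OUT[B3] (row B3 above).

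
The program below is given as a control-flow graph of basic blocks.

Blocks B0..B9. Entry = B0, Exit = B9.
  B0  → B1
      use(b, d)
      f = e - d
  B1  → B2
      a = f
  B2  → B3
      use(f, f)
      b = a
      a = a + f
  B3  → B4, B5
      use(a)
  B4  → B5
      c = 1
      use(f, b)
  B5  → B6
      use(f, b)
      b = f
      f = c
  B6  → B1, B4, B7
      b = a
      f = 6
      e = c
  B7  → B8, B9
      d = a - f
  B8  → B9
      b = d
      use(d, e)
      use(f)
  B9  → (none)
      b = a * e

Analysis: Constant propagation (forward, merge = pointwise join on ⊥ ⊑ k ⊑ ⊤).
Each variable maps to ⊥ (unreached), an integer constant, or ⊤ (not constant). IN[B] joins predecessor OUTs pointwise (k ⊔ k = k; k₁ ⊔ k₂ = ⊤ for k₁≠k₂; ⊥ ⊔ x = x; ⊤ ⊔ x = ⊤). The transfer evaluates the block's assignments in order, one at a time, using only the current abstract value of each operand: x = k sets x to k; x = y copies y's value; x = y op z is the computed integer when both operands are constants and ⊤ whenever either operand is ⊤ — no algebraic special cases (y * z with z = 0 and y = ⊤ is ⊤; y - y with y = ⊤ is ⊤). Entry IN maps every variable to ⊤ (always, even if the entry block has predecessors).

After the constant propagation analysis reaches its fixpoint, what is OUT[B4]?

Converged values:
  B0: | IN=(all ⊤) | OUT=(all ⊤)
  B1: | IN=(all ⊤) | OUT=(all ⊤)
  B2: | IN=(all ⊤) | OUT=(all ⊤)
  B3: | IN=(all ⊤) | OUT=(all ⊤)
  B4: | IN=(all ⊤) | OUT={c:1; rest ⊤}
  B5: | IN=(all ⊤) | OUT=(all ⊤)
  B6: | IN=(all ⊤) | OUT={f:6; rest ⊤}
  B7: | IN={f:6; rest ⊤} | OUT={f:6; rest ⊤}
  B8: | IN={f:6; rest ⊤} | OUT={f:6; rest ⊤}
  B9: | IN={f:6; rest ⊤} | OUT={f:6; rest ⊤}

Merge at B4: IN[B4] = OUT[B3] ⊔ OUT[B6] = {a: ⊤, b: ⊤, c: ⊤, d: ⊤, e: ⊤, f: ⊤}
Applying B4's transfer function to that IN value gives OUT[B4] (row B4 above).

Answer: {a: ⊤, b: ⊤, c: 1, d: ⊤, e: ⊤, f: ⊤}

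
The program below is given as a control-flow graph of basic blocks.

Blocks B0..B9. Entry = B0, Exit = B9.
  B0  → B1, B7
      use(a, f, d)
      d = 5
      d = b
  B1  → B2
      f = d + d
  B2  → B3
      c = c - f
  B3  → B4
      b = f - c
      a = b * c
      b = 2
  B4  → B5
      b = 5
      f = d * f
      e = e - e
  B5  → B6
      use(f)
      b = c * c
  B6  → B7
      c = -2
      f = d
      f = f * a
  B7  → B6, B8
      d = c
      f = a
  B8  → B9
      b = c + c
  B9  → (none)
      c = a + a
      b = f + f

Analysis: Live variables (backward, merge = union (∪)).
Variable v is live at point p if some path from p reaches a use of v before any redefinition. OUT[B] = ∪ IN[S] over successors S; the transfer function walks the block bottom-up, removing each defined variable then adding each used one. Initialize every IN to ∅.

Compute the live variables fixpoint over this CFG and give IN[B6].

Fixpoint table:
  B0: | IN={a, b, c, d, e, f} | OUT={a, c, d, e}
  B1: | IN={c, d, e} | OUT={c, d, e, f}
  B2: | IN={c, d, e, f} | OUT={c, d, e, f}
  B3: | IN={c, d, e, f} | OUT={a, c, d, e, f}
  B4: | IN={a, c, d, e, f} | OUT={a, c, d, f}
  B5: | IN={a, c, d, f} | OUT={a, d}
  B6: | IN={a, d} | OUT={a, c}
  B7: | IN={a, c} | OUT={a, c, d, f}
  B8: | IN={a, c, f} | OUT={a, f}
  B9: | IN={a, f} | OUT={}

Merge at B6: OUT[B6] = IN[B7] = {a, c}
Applying B6's transfer function to that OUT value gives IN[B6] (row B6 above).

Answer: {a, d}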